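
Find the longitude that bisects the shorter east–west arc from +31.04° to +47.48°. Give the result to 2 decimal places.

Signed shortest Δλ from +31.04° to +47.48° is +16.44°.
Midpoint longitude = +31.04° + (+16.44°)/2 = +31.04° + 8.22° = +39.26°.

+39.26°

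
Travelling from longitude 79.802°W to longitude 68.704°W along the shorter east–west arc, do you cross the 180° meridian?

No

Signed shortest Δλ = ((-68.704 − -79.802 + 180) mod 360) − 180 = 11.098°.
Going east by 11.098° from -79.802° reaches -68.704° without touching 180°.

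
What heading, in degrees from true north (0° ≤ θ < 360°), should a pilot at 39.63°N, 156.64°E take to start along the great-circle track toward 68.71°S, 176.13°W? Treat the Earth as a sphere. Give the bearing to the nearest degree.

Δλ = -176.13 − 156.64 = -332.77°; wrapped into (−180°, 180°]: 27.23°.
θ = atan2( sin Δλ · cos φ₂ , cos φ₁ · sin φ₂ − sin φ₁ · cos φ₂ · cos Δλ )
  = atan2(0.16614, -0.92354) = 169.802° → normalised to [0°, 360°): 169.802°.

170°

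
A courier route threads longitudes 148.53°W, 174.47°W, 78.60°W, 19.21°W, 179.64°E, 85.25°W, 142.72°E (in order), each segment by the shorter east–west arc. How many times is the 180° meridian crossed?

Leg 1: -148.53° → -174.47°, shortest Δλ = -25.94° (west) — does not cross 180°.
Leg 2: -174.47° → -78.60°, shortest Δλ = 95.87° (east) — does not cross 180°.
Leg 3: -78.60° → -19.21°, shortest Δλ = 59.39° (east) — does not cross 180°.
Leg 4: -19.21° → +179.64°, shortest Δλ = -161.15° (west) — crosses 180°.
Leg 5: +179.64° → -85.25°, shortest Δλ = 95.11° (east) — crosses 180°.
Leg 6: -85.25° → +142.72°, shortest Δλ = -132.03° (west) — crosses 180°.
Total crossings: 3.

3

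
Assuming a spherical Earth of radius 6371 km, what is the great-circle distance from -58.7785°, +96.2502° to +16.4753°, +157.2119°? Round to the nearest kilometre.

10016 km

Δλ = 157.2119 − 96.2502 = 60.9617°.
Δφ = 16.4753 − -58.7785 = 75.2538°.
a = sin²(Δφ/2) + cos φ₁ · cos φ₂ · sin²(Δλ/2) = 0.500628.
c = 2·atan2(√a, √(1−a)) = 1.57205 rad → d = 6371·c ≈ 10015.54 km.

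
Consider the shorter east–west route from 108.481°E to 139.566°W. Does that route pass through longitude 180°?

Naïve |-139.566 − 108.481| = 248.047° > 180°, so the shorter arc goes the other way round — across 180°.
Signed shortest Δλ = ((-139.566 − 108.481 + 180) mod 360) − 180 = 111.953°.
Going east by 111.953° from +108.481° passes through 180° before reaching -139.566°.

Yes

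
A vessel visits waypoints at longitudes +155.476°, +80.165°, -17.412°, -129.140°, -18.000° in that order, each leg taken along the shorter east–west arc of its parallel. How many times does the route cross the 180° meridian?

0

Leg 1: +155.476° → +80.165°, shortest Δλ = -75.311° (west) — does not cross 180°.
Leg 2: +80.165° → -17.412°, shortest Δλ = -97.577° (west) — does not cross 180°.
Leg 3: -17.412° → -129.140°, shortest Δλ = -111.728° (west) — does not cross 180°.
Leg 4: -129.140° → -18.000°, shortest Δλ = 111.14° (east) — does not cross 180°.
Total crossings: 0.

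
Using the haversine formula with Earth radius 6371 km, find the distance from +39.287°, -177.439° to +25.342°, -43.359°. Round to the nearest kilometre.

11392 km

Δλ = -43.359 − -177.439 = 134.080°.
Δφ = 25.342 − 39.287 = -13.945°.
a = sin²(Δφ/2) + cos φ₁ · cos φ₂ · sin²(Δλ/2) = 0.607796.
c = 2·atan2(√a, √(1−a)) = 1.78810 rad → d = 6371·c ≈ 11391.95 km.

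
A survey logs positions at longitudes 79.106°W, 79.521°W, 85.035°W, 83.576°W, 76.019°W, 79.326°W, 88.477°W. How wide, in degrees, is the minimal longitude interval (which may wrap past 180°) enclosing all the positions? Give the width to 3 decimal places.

12.458°

Sort the longitudes: -88.477°, -85.035°, -83.576°, -79.521°, -79.326°, -79.106°, -76.019°.
Eastward gaps between consecutive values (wrapping around): 3.442°, 1.459°, 4.055°, 0.195°, 0.220°, 3.087°, 347.542°.
Largest gap = 347.542° ⇒ minimal covering band is its complement: 360° − 347.542° = 12.458°.
Band runs from -88.477° eastward to -76.019°.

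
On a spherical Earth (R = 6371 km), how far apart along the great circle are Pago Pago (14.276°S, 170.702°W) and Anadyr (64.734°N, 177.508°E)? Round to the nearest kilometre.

8842 km

Δλ = 177.508 − -170.702 = 348.210°; wrapped into (−180°, 180°]: -11.790°.
Δφ = 64.734 − -14.276 = 79.010°.
a = sin²(Δφ/2) + cos φ₁ · cos φ₂ · sin²(Δλ/2) = 0.409044.
c = 2·atan2(√a, √(1−a)) = 1.38787 rad → d = 6371·c ≈ 8842.10 km.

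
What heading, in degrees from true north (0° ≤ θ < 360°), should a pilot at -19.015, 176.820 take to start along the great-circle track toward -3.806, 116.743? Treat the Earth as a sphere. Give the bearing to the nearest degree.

Δλ = 116.743 − 176.820 = -60.077°.
θ = atan2( sin Δλ · cos φ₂ , cos φ₁ · sin φ₂ − sin φ₁ · cos φ₂ · cos Δλ )
  = atan2(-0.86479, 0.09941) = -83.442° → normalised to [0°, 360°): 276.558°.

277°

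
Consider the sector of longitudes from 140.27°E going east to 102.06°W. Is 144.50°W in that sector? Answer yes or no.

Yes

Band width going east from +140.27° to -102.06°: ((-102.06 − 140.27) mod 360) = 117.67°.
Offset of -144.50° east of the west edge: ((-144.50 − 140.27) mod 360) = 75.23°.
75.23° ≤ 117.67° ⇒ inside.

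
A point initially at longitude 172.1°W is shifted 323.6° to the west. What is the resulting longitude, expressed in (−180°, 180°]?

135.7°W

Start at -172.1°; shift −323.6° → -495.7°.
-495.7° lies outside (−180°, 180°]; add 360° → -135.7°.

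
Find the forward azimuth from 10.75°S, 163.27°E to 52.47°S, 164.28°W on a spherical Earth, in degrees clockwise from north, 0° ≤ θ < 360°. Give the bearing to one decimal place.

154.4°

Δλ = -164.28 − 163.27 = -327.55°; wrapped into (−180°, 180°]: 32.45°.
θ = atan2( sin Δλ · cos φ₂ , cos φ₁ · sin φ₂ − sin φ₁ · cos φ₂ · cos Δλ )
  = atan2(0.32686, -0.68323) = 154.433° → normalised to [0°, 360°): 154.433°.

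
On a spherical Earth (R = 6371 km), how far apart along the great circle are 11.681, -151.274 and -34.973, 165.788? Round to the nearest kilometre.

Δλ = 165.788 − -151.274 = 317.062°; wrapped into (−180°, 180°]: -42.938°.
Δφ = -34.973 − 11.681 = -46.654°.
a = sin²(Δφ/2) + cos φ₁ · cos φ₂ · sin²(Δλ/2) = 0.264291.
c = 2·atan2(√a, √(1−a)) = 1.07990 rad → d = 6371·c ≈ 6880.03 km.

6880 km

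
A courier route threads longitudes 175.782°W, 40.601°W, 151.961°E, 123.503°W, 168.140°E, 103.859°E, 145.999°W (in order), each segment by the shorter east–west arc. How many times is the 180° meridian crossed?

Leg 1: -175.782° → -40.601°, shortest Δλ = 135.181° (east) — does not cross 180°.
Leg 2: -40.601° → +151.961°, shortest Δλ = -167.438° (west) — crosses 180°.
Leg 3: +151.961° → -123.503°, shortest Δλ = 84.536° (east) — crosses 180°.
Leg 4: -123.503° → +168.140°, shortest Δλ = -68.357° (west) — crosses 180°.
Leg 5: +168.140° → +103.859°, shortest Δλ = -64.281° (west) — does not cross 180°.
Leg 6: +103.859° → -145.999°, shortest Δλ = 110.142° (east) — crosses 180°.
Total crossings: 4.

4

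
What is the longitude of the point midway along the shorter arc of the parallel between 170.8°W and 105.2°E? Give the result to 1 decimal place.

Signed shortest Δλ from -170.8° to +105.2° is -84.0°.
Midpoint longitude = -170.8° + (-84.0°)/2 = -170.8° − 42.0° = -212.8°.
Normalise into (−180°, 180°]: +147.2°.
(The naïve average (-170.8 + +105.2)/2 = -32.8° is on the wrong side of the globe.)

147.2°E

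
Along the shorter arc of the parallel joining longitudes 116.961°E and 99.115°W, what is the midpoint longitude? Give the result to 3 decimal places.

171.077°W

Signed shortest Δλ from +116.961° to -99.115° is +143.924°.
Midpoint longitude = +116.961° + (+143.924°)/2 = +116.961° + 71.962° = +188.923°.
Normalise into (−180°, 180°]: -171.077°.
(The naïve average (+116.961 + -99.115)/2 = 8.923° is on the wrong side of the globe.)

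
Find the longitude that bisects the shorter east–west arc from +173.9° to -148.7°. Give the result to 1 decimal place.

Signed shortest Δλ from +173.9° to -148.7° is +37.4°.
Midpoint longitude = +173.9° + (+37.4°)/2 = +173.9° + 18.7° = +192.6°.
Normalise into (−180°, 180°]: -167.4°.
(The naïve average (+173.9 + -148.7)/2 = 12.6° is on the wrong side of the globe.)

-167.4°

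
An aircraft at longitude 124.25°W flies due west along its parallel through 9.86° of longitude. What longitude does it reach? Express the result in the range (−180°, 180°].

134.11°W

Start at -124.25°; shift −9.86° → -134.11°.
-134.11° already lies in (−180°, 180°].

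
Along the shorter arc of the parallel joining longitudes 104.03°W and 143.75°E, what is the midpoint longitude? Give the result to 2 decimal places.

160.14°W

Signed shortest Δλ from -104.03° to +143.75° is -112.22°.
Midpoint longitude = -104.03° + (-112.22°)/2 = -104.03° − 56.11° = -160.14°.
(The naïve average (-104.03 + +143.75)/2 = 19.86° is on the wrong side of the globe.)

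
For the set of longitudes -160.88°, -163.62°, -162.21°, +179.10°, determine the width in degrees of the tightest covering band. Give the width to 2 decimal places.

20.02°

Sort the longitudes: -163.62°, -162.21°, -160.88°, +179.10°.
Eastward gaps between consecutive values (wrapping around): 1.41°, 1.33°, 339.98°, 17.28°.
Largest gap = 339.98° ⇒ minimal covering band is its complement: 360° − 339.98° = 20.02°.
Band runs from +179.10° eastward to -160.88°, crossing the antimeridian.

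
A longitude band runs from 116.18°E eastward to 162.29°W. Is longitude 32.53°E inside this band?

Band width going east from +116.18° to -162.29°: ((-162.29 − 116.18) mod 360) = 81.53°.
Offset of +32.53° east of the west edge: ((32.53 − 116.18) mod 360) = 276.35°.
276.35° > 81.53° ⇒ outside.

No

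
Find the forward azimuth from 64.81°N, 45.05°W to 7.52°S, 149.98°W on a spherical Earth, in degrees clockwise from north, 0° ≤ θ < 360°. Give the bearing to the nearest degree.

Δλ = -149.98 − -45.05 = -104.93°.
θ = atan2( sin Δλ · cos φ₂ , cos φ₁ · sin φ₂ − sin φ₁ · cos φ₂ · cos Δλ )
  = atan2(-0.95793, 0.17543) = -79.622° → normalised to [0°, 360°): 280.378°.

280°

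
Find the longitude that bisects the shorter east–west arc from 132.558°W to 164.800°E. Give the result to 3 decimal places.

Signed shortest Δλ from -132.558° to +164.800° is -62.642°.
Midpoint longitude = -132.558° + (-62.642°)/2 = -132.558° − 31.321° = -163.879°.
(The naïve average (-132.558 + +164.800)/2 = 16.121° is on the wrong side of the globe.)

163.879°W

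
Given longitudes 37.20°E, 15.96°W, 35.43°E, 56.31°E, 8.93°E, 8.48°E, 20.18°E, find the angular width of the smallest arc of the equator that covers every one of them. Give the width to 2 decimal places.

Sort the longitudes: -15.96°, +8.48°, +8.93°, +20.18°, +35.43°, +37.20°, +56.31°.
Eastward gaps between consecutive values (wrapping around): 24.44°, 0.45°, 11.25°, 15.25°, 1.77°, 19.11°, 287.73°.
Largest gap = 287.73° ⇒ minimal covering band is its complement: 360° − 287.73° = 72.27°.
Band runs from -15.96° eastward to +56.31°.

72.27°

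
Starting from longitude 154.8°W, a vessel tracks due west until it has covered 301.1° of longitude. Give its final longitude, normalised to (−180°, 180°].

Start at -154.8°; shift −301.1° → -455.9°.
-455.9° lies outside (−180°, 180°]; add 360° → -95.9°.

95.9°W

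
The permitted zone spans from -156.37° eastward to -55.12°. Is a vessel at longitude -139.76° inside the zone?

Yes

Band width going east from -156.37° to -55.12°: ((-55.12 − -156.37) mod 360) = 101.25°.
Offset of -139.76° east of the west edge: ((-139.76 − -156.37) mod 360) = 16.61°.
16.61° ≤ 101.25° ⇒ inside.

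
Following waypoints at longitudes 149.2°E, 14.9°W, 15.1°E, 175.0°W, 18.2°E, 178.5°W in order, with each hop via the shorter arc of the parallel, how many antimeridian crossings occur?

Leg 1: +149.2° → -14.9°, shortest Δλ = -164.1° (west) — does not cross 180°.
Leg 2: -14.9° → +15.1°, shortest Δλ = 30.0° (east) — does not cross 180°.
Leg 3: +15.1° → -175.0°, shortest Δλ = 169.9° (east) — crosses 180°.
Leg 4: -175.0° → +18.2°, shortest Δλ = -166.8° (west) — crosses 180°.
Leg 5: +18.2° → -178.5°, shortest Δλ = 163.3° (east) — crosses 180°.
Total crossings: 3.

3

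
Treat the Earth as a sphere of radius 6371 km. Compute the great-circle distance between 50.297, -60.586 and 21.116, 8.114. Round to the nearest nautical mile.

3628 nmi

Δλ = 8.114 − -60.586 = 68.700°.
Δφ = 21.116 − 50.297 = -29.181°.
a = sin²(Δφ/2) + cos φ₁ · cos φ₂ · sin²(Δλ/2) = 0.253182.
c = 2·atan2(√a, √(1−a)) = 1.05453 rad → d = 6371·c ≈ 6718.41 km ≈ 3627.65 nmi.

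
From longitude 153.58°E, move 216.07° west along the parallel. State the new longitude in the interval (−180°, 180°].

Start at +153.58°; shift −216.07° → -62.49°.
-62.49° already lies in (−180°, 180°].

62.49°W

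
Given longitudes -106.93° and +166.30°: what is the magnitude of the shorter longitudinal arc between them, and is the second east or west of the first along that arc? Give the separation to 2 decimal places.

86.77° west

Raw difference: 166.30 − -106.93 = 273.23°.
Normalise into (−180°, 180°]: 273.23° − 360° = -86.77°.
Negative ⇒ the second point lies to the west; separation 86.77°.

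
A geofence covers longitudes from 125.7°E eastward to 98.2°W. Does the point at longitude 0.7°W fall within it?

No

Band width going east from +125.7° to -98.2°: ((-98.2 − 125.7) mod 360) = 136.1°.
Offset of -0.7° east of the west edge: ((-0.7 − 125.7) mod 360) = 233.6°.
233.6° > 136.1° ⇒ outside.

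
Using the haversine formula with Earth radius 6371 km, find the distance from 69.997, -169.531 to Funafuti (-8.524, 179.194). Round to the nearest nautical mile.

Δλ = 179.194 − -169.531 = 348.725°; wrapped into (−180°, 180°]: -11.275°.
Δφ = -8.524 − 69.997 = -78.521°.
a = sin²(Δφ/2) + cos φ₁ · cos φ₂ · sin²(Δλ/2) = 0.403760.
c = 2·atan2(√a, √(1−a)) = 1.37711 rad → d = 6371·c ≈ 8773.55 km ≈ 4737.34 nmi.

4737 nmi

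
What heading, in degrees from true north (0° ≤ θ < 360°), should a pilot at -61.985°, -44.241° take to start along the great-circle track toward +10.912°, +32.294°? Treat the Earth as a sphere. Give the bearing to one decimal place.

73.1°

Δλ = 32.294 − -44.241 = 76.535°.
θ = atan2( sin Δλ · cos φ₂ , cos φ₁ · sin φ₂ − sin φ₁ · cos φ₂ · cos Δλ )
  = atan2(0.95493, 0.29077) = 73.065° → normalised to [0°, 360°): 73.065°.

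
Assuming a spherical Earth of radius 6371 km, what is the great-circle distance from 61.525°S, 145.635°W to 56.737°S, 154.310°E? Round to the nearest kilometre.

3342 km

Δλ = 154.310 − -145.635 = 299.945°; wrapped into (−180°, 180°]: -60.055°.
Δφ = -56.737 − -61.525 = 4.788°.
a = sin²(Δφ/2) + cos φ₁ · cos φ₂ · sin²(Δλ/2) = 0.067229.
c = 2·atan2(√a, √(1−a)) = 0.52457 rad → d = 6371·c ≈ 3342.01 km.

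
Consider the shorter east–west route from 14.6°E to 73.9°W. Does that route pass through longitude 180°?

No

Signed shortest Δλ = ((-73.9 − 14.6 + 180) mod 360) − 180 = -88.5°.
Going west by 88.5° from +14.6° reaches -73.9° without touching 180°.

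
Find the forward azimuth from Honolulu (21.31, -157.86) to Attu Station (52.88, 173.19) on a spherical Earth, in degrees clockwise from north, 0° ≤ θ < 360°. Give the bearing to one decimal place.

332.1°

Δλ = 173.19 − -157.86 = 331.05°; wrapped into (−180°, 180°]: -28.95°.
θ = atan2( sin Δλ · cos φ₂ , cos φ₁ · sin φ₂ − sin φ₁ · cos φ₂ · cos Δλ )
  = atan2(-0.29212, 0.55094) = -27.933° → normalised to [0°, 360°): 332.067°.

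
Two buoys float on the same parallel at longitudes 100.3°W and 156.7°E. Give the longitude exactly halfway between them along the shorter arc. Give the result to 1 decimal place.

151.8°W

Signed shortest Δλ from -100.3° to +156.7° is -103.0°.
Midpoint longitude = -100.3° + (-103.0°)/2 = -100.3° − 51.5° = -151.8°.
(The naïve average (-100.3 + +156.7)/2 = 28.2° is on the wrong side of the globe.)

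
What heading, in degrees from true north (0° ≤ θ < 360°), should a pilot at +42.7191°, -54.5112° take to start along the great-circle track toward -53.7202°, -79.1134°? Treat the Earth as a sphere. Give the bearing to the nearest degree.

194°

Δλ = -79.1134 − -54.5112 = -24.6022°.
θ = atan2( sin Δλ · cos φ₂ , cos φ₁ · sin φ₂ − sin φ₁ · cos φ₂ · cos Δλ )
  = atan2(-0.24635, -0.95725) = -165.568° → normalised to [0°, 360°): 194.432°.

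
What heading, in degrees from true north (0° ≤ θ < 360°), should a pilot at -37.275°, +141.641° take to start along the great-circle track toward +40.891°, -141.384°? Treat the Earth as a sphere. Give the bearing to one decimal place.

Δλ = -141.384 − 141.641 = -283.025°; wrapped into (−180°, 180°]: 76.975°.
θ = atan2( sin Δλ · cos φ₂ , cos φ₁ · sin φ₂ − sin φ₁ · cos φ₂ · cos Δλ )
  = atan2(0.73651, 0.62409) = 49.723° → normalised to [0°, 360°): 49.723°.

49.7°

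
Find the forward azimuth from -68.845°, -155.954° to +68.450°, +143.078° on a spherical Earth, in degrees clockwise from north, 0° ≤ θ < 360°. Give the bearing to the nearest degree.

Δλ = 143.078 − -155.954 = 299.032°; wrapped into (−180°, 180°]: -60.968°.
θ = atan2( sin Δλ · cos φ₂ , cos φ₁ · sin φ₂ − sin φ₁ · cos φ₂ · cos Δλ )
  = atan2(-0.32116, 0.50191) = -32.614° → normalised to [0°, 360°): 327.386°.

327°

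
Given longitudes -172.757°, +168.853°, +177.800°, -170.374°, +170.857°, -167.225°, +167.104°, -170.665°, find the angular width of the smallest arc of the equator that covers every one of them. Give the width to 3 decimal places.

Sort the longitudes: -172.757°, -170.665°, -170.374°, -167.225°, +167.104°, +168.853°, +170.857°, +177.800°.
Eastward gaps between consecutive values (wrapping around): 2.092°, 0.291°, 3.149°, 334.329°, 1.749°, 2.004°, 6.943°, 9.443°.
Largest gap = 334.329° ⇒ minimal covering band is its complement: 360° − 334.329° = 25.671°.
Band runs from +167.104° eastward to -167.225°, crossing the antimeridian.

25.671°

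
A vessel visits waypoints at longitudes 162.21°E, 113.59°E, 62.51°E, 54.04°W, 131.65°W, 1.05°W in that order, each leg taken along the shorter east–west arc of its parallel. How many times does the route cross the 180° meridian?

0

Leg 1: +162.21° → +113.59°, shortest Δλ = -48.62° (west) — does not cross 180°.
Leg 2: +113.59° → +62.51°, shortest Δλ = -51.08° (west) — does not cross 180°.
Leg 3: +62.51° → -54.04°, shortest Δλ = -116.55° (west) — does not cross 180°.
Leg 4: -54.04° → -131.65°, shortest Δλ = -77.61° (west) — does not cross 180°.
Leg 5: -131.65° → -1.05°, shortest Δλ = 130.6° (east) — does not cross 180°.
Total crossings: 0.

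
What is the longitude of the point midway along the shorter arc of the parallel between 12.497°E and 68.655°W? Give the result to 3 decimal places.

28.079°W

Signed shortest Δλ from +12.497° to -68.655° is -81.152°.
Midpoint longitude = +12.497° + (-81.152°)/2 = +12.497° − 40.576° = -28.079°.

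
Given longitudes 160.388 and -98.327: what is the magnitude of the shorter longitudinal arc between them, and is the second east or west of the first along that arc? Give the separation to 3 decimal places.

Raw difference: -98.327 − 160.388 = -258.715°.
Normalise into (−180°, 180°]: -258.715° + 360° = 101.285°.
Positive ⇒ the second point lies to the east; separation 101.285°.

101.285° east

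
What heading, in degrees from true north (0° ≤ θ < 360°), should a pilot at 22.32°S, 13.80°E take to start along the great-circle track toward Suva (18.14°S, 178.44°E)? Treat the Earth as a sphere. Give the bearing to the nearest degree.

Δλ = 178.44 − 13.80 = 164.64°.
θ = atan2( sin Δλ · cos φ₂ , cos φ₁ · sin φ₂ − sin φ₁ · cos φ₂ · cos Δλ )
  = atan2(0.25172, -0.63603) = 158.408° → normalised to [0°, 360°): 158.408°.

158°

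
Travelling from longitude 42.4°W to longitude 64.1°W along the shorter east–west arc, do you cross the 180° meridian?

Signed shortest Δλ = ((-64.1 − -42.4 + 180) mod 360) − 180 = -21.7°.
Going west by 21.7° from -42.4° reaches -64.1° without touching 180°.

No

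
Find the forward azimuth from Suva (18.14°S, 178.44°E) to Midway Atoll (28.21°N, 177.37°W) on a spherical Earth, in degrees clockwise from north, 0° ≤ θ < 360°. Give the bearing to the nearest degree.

Δλ = -177.37 − 178.44 = -355.81°; wrapped into (−180°, 180°]: 4.19°.
θ = atan2( sin Δλ · cos φ₂ , cos φ₁ · sin φ₂ − sin φ₁ · cos φ₂ · cos Δλ )
  = atan2(0.06439, 0.72284) = 5.090° → normalised to [0°, 360°): 5.090°.

5°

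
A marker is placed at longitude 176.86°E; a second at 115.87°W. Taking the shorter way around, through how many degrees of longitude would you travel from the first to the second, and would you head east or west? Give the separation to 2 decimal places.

67.27° east

Raw difference: -115.87 − 176.86 = -292.73°.
Normalise into (−180°, 180°]: -292.73° + 360° = 67.27°.
Positive ⇒ the second point lies to the east; separation 67.27°.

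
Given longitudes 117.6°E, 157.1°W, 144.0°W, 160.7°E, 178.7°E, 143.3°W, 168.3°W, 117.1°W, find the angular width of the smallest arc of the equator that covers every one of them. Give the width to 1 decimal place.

125.3°

Sort the longitudes: -168.3°, -157.1°, -144.0°, -143.3°, -117.1°, +117.6°, +160.7°, +178.7°.
Eastward gaps between consecutive values (wrapping around): 11.2°, 13.1°, 0.7°, 26.2°, 234.7°, 43.1°, 18.0°, 13.0°.
Largest gap = 234.7° ⇒ minimal covering band is its complement: 360° − 234.7° = 125.3°.
Band runs from +117.6° eastward to -117.1°, crossing the antimeridian.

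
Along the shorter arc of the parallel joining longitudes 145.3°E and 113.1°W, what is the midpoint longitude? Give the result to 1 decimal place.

Signed shortest Δλ from +145.3° to -113.1° is +101.6°.
Midpoint longitude = +145.3° + (+101.6°)/2 = +145.3° + 50.8° = +196.1°.
Normalise into (−180°, 180°]: -163.9°.
(The naïve average (+145.3 + -113.1)/2 = 16.1° is on the wrong side of the globe.)

163.9°W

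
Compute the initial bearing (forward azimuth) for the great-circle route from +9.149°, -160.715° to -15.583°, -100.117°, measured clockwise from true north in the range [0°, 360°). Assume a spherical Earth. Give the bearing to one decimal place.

112.1°

Δλ = -100.117 − -160.715 = 60.598°.
θ = atan2( sin Δλ · cos φ₂ , cos φ₁ · sin φ₂ − sin φ₁ · cos φ₂ · cos Δλ )
  = atan2(0.83917, -0.34041) = 112.080° → normalised to [0°, 360°): 112.080°.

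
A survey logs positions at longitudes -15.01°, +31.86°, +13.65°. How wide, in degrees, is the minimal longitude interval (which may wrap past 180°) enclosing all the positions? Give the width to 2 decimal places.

46.87°

Sort the longitudes: -15.01°, +13.65°, +31.86°.
Eastward gaps between consecutive values (wrapping around): 28.66°, 18.21°, 313.13°.
Largest gap = 313.13° ⇒ minimal covering band is its complement: 360° − 313.13° = 46.87°.
Band runs from -15.01° eastward to +31.86°.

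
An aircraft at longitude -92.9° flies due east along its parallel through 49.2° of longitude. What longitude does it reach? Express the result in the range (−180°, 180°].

Start at -92.9°; shift +49.2° → -43.7°.
-43.7° already lies in (−180°, 180°].

-43.7°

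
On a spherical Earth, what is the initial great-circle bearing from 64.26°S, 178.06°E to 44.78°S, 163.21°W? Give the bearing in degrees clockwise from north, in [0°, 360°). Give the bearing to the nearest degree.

37°

Δλ = -163.21 − 178.06 = -341.27°; wrapped into (−180°, 180°]: 18.73°.
θ = atan2( sin Δλ · cos φ₂ , cos φ₁ · sin φ₂ − sin φ₁ · cos φ₂ · cos Δλ )
  = atan2(0.22793, 0.29962) = 37.261° → normalised to [0°, 360°): 37.261°.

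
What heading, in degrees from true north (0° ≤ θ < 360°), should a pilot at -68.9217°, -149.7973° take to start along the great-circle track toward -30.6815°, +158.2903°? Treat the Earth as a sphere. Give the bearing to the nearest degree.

295°

Δλ = 158.2903 − -149.7973 = 308.0876°; wrapped into (−180°, 180°]: -51.9124°.
θ = atan2( sin Δλ · cos φ₂ , cos φ₁ · sin φ₂ − sin φ₁ · cos φ₂ · cos Δλ )
  = atan2(-0.67689, 0.31150) = -65.288° → normalised to [0°, 360°): 294.712°.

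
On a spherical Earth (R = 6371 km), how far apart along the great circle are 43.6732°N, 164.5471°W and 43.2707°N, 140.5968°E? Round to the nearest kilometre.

Δλ = 140.5968 − -164.5471 = 305.1439°; wrapped into (−180°, 180°]: -54.8561°.
Δφ = 43.2707 − 43.6732 = -0.4025°.
a = sin²(Δφ/2) + cos φ₁ · cos φ₂ · sin²(Δλ/2) = 0.111758.
c = 2·atan2(√a, √(1−a)) = 0.68173 rad → d = 6371·c ≈ 4343.30 km.

4343 km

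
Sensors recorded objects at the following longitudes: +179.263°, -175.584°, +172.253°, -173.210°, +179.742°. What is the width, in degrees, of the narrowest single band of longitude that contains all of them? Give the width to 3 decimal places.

14.537°

Sort the longitudes: -175.584°, -173.210°, +172.253°, +179.263°, +179.742°.
Eastward gaps between consecutive values (wrapping around): 2.374°, 345.463°, 7.010°, 0.479°, 4.674°.
Largest gap = 345.463° ⇒ minimal covering band is its complement: 360° − 345.463° = 14.537°.
Band runs from +172.253° eastward to -173.210°, crossing the antimeridian.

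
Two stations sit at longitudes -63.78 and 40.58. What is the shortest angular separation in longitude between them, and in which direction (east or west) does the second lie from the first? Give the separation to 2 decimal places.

Raw difference: 40.58 − -63.78 = 104.36°.
Normalise into (−180°, 180°]: 104.36° stays 104.36°.
Positive ⇒ the second point lies to the east; separation 104.36°.

104.36° east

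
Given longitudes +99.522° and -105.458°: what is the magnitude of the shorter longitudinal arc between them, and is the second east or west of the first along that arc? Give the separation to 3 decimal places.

155.020° east

Raw difference: -105.458 − 99.522 = -204.98°.
Normalise into (−180°, 180°]: -204.98° + 360° = 155.02°.
Positive ⇒ the second point lies to the east; separation 155.020°.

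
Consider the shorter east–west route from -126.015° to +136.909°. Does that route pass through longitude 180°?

Yes

Naïve |136.909 − -126.015| = 262.924° > 180°, so the shorter arc goes the other way round — across 180°.
Signed shortest Δλ = ((136.909 − -126.015 + 180) mod 360) − 180 = -97.076°.
Going west by 97.076° from -126.015° passes through 180° before reaching +136.909°.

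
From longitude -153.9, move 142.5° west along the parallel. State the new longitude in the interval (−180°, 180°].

Start at -153.9°; shift −142.5° → -296.4°.
-296.4° lies outside (−180°, 180°]; add 360° → +63.6°.

+63.6°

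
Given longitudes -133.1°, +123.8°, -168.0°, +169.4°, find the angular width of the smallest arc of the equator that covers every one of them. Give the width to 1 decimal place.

103.1°

Sort the longitudes: -168.0°, -133.1°, +123.8°, +169.4°.
Eastward gaps between consecutive values (wrapping around): 34.9°, 256.9°, 45.6°, 22.6°.
Largest gap = 256.9° ⇒ minimal covering band is its complement: 360° − 256.9° = 103.1°.
Band runs from +123.8° eastward to -133.1°, crossing the antimeridian.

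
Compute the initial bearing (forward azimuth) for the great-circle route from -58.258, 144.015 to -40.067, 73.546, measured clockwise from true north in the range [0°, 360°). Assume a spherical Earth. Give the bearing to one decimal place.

Δλ = 73.546 − 144.015 = -70.469°.
θ = atan2( sin Δλ · cos φ₂ , cos φ₁ · sin φ₂ − sin φ₁ · cos φ₂ · cos Δλ )
  = atan2(-0.72126, -0.12106) = -99.528° → normalised to [0°, 360°): 260.472°.

260.5°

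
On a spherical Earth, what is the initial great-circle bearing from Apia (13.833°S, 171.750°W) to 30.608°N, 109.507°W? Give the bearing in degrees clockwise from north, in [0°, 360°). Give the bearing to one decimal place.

52.2°

Δλ = -109.507 − -171.750 = 62.243°.
θ = atan2( sin Δλ · cos φ₂ , cos φ₁ · sin φ₂ − sin φ₁ · cos φ₂ · cos Δλ )
  = atan2(0.76163, 0.59023) = 52.226° → normalised to [0°, 360°): 52.226°.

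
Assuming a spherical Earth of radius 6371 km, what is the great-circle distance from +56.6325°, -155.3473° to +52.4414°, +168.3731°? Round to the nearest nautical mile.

Δλ = 168.3731 − -155.3473 = 323.7204°; wrapped into (−180°, 180°]: -36.2796°.
Δφ = 52.4414 − 56.6325 = -4.1911°.
a = sin²(Δφ/2) + cos φ₁ · cos φ₂ · sin²(Δλ/2) = 0.033835.
c = 2·atan2(√a, √(1−a)) = 0.36999 rad → d = 6371·c ≈ 2357.22 km ≈ 1272.80 nmi.

1273 nmi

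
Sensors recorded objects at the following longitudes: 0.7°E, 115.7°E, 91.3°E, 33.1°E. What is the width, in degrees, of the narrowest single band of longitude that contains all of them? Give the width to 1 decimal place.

115.0°

Sort the longitudes: +0.7°, +33.1°, +91.3°, +115.7°.
Eastward gaps between consecutive values (wrapping around): 32.4°, 58.2°, 24.4°, 245.0°.
Largest gap = 245.0° ⇒ minimal covering band is its complement: 360° − 245.0° = 115.0°.
Band runs from +0.7° eastward to +115.7°.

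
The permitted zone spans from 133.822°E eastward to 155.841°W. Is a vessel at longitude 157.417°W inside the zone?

Yes

Band width going east from +133.822° to -155.841°: ((-155.841 − 133.822) mod 360) = 70.337°.
Offset of -157.417° east of the west edge: ((-157.417 − 133.822) mod 360) = 68.761°.
68.761° ≤ 70.337° ⇒ inside.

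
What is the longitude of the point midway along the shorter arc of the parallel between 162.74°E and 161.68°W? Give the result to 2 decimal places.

179.47°W

Signed shortest Δλ from +162.74° to -161.68° is +35.58°.
Midpoint longitude = +162.74° + (+35.58°)/2 = +162.74° + 17.79° = +180.53°.
Normalise into (−180°, 180°]: -179.47°.
(The naïve average (+162.74 + -161.68)/2 = 0.53° is on the wrong side of the globe.)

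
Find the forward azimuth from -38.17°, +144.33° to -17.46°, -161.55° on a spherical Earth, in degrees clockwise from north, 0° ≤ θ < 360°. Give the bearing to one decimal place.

81.9°

Δλ = -161.55 − 144.33 = -305.88°; wrapped into (−180°, 180°]: 54.12°.
θ = atan2( sin Δλ · cos φ₂ , cos φ₁ · sin φ₂ − sin φ₁ · cos φ₂ · cos Δλ )
  = atan2(0.77292, 0.10963) = 81.927° → normalised to [0°, 360°): 81.927°.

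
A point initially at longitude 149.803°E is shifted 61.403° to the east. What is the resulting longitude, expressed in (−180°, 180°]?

Start at +149.803°; shift +61.403° → +211.206°.
+211.206° lies outside (−180°, 180°]; subtract 360° → -148.794°.

148.794°W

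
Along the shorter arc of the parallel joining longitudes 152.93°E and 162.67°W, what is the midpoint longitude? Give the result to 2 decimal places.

Signed shortest Δλ from +152.93° to -162.67° is +44.40°.
Midpoint longitude = +152.93° + (+44.40°)/2 = +152.93° + 22.20° = +175.13°.
(The naïve average (+152.93 + -162.67)/2 = -4.87° is on the wrong side of the globe.)

175.13°E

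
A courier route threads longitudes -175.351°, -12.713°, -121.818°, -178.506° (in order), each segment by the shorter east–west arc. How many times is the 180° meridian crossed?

0

Leg 1: -175.351° → -12.713°, shortest Δλ = 162.638° (east) — does not cross 180°.
Leg 2: -12.713° → -121.818°, shortest Δλ = -109.105° (west) — does not cross 180°.
Leg 3: -121.818° → -178.506°, shortest Δλ = -56.688° (west) — does not cross 180°.
Total crossings: 0.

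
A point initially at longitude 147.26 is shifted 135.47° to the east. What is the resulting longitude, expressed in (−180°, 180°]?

Start at +147.26°; shift +135.47° → +282.73°.
+282.73° lies outside (−180°, 180°]; subtract 360° → -77.27°.

-77.27°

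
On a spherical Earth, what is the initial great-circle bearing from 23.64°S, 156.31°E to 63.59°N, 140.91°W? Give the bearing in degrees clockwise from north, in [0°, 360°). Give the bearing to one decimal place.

23.7°

Δλ = -140.91 − 156.31 = -297.22°; wrapped into (−180°, 180°]: 62.78°.
θ = atan2( sin Δλ · cos φ₂ , cos φ₁ · sin φ₂ − sin φ₁ · cos φ₂ · cos Δλ )
  = atan2(0.39553, 0.90206) = 23.676° → normalised to [0°, 360°): 23.676°.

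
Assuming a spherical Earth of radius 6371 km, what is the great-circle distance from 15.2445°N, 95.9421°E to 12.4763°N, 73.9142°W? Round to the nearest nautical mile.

Δλ = -73.9142 − 95.9421 = -169.8563°.
Δφ = 12.4763 − 15.2445 = -2.7682°.
a = sin²(Δφ/2) + cos φ₁ · cos φ₂ · sin²(Δλ/2) = 0.935250.
c = 2·atan2(√a, √(1−a)) = 2.62701 rad → d = 6371·c ≈ 16736.71 km ≈ 9037.10 nmi.

9037 nmi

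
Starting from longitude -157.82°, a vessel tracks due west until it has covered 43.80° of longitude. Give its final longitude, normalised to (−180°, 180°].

Start at -157.82°; shift −43.80° → -201.62°.
-201.62° lies outside (−180°, 180°]; add 360° → +158.38°.

+158.38°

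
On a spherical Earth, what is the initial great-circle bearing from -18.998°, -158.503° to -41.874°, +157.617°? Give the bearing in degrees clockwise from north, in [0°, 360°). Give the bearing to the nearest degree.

229°

Δλ = 157.617 − -158.503 = 316.120°; wrapped into (−180°, 180°]: -43.880°.
θ = atan2( sin Δλ · cos φ₂ , cos φ₁ · sin φ₂ − sin φ₁ · cos φ₂ · cos Δλ )
  = atan2(-0.51613, -0.45642) = -131.487° → normalised to [0°, 360°): 228.513°.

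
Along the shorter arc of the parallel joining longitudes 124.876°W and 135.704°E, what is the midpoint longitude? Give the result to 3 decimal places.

Signed shortest Δλ from -124.876° to +135.704° is -99.420°.
Midpoint longitude = -124.876° + (-99.420°)/2 = -124.876° − 49.710° = -174.586°.
(The naïve average (-124.876 + +135.704)/2 = 5.414° is on the wrong side of the globe.)

174.586°W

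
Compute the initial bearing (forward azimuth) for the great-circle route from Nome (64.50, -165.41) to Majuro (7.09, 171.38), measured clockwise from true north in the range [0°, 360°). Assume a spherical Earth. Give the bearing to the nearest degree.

Δλ = 171.38 − -165.41 = 336.79°; wrapped into (−180°, 180°]: -23.21°.
θ = atan2( sin Δλ · cos φ₂ , cos φ₁ · sin φ₂ − sin φ₁ · cos φ₂ · cos Δλ )
  = atan2(-0.39109, -0.77006) = -153.075° → normalised to [0°, 360°): 206.925°.

207°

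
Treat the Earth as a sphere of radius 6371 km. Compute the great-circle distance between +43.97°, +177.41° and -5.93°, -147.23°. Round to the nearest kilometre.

6583 km

Δλ = -147.23 − 177.41 = -324.64°; wrapped into (−180°, 180°]: 35.36°.
Δφ = -5.93 − 43.97 = -49.90°.
a = sin²(Δφ/2) + cos φ₁ · cos φ₂ · sin²(Δλ/2) = 0.243964.
c = 2·atan2(√a, √(1−a)) = 1.03320 rad → d = 6371·c ≈ 6582.52 km.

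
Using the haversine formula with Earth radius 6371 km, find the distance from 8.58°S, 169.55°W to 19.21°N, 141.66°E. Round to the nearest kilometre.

Δλ = 141.66 − -169.55 = 311.21°; wrapped into (−180°, 180°]: -48.79°.
Δφ = 19.21 − -8.58 = 27.79°.
a = sin²(Δφ/2) + cos φ₁ · cos φ₂ · sin²(Δλ/2) = 0.216957.
c = 2·atan2(√a, √(1−a)) = 0.96905 rad → d = 6371·c ≈ 6173.79 km.

6174 km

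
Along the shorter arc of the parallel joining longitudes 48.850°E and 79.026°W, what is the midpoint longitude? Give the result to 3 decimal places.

15.088°W

Signed shortest Δλ from +48.850° to -79.026° is -127.876°.
Midpoint longitude = +48.850° + (-127.876°)/2 = +48.850° − 63.938° = -15.088°.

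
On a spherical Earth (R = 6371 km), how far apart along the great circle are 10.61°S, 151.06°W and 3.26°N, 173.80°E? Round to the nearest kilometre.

Δλ = 173.80 − -151.06 = 324.86°; wrapped into (−180°, 180°]: -35.14°.
Δφ = 3.26 − -10.61 = 13.87°.
a = sin²(Δφ/2) + cos φ₁ · cos φ₂ · sin²(Δλ/2) = 0.104002.
c = 2·atan2(√a, √(1−a)) = 0.65672 rad → d = 6371·c ≈ 4183.99 km.

4184 km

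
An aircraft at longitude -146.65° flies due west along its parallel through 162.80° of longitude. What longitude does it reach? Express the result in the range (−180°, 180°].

+50.55°

Start at -146.65°; shift −162.80° → -309.45°.
-309.45° lies outside (−180°, 180°]; add 360° → +50.55°.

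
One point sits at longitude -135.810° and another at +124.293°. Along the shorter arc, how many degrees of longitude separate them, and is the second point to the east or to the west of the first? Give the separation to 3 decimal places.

Raw difference: 124.293 − -135.810 = 260.103°.
Normalise into (−180°, 180°]: 260.103° − 360° = -99.897°.
Negative ⇒ the second point lies to the west; separation 99.897°.

99.897° west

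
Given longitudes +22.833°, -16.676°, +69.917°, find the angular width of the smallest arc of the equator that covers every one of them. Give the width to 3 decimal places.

86.593°

Sort the longitudes: -16.676°, +22.833°, +69.917°.
Eastward gaps between consecutive values (wrapping around): 39.509°, 47.084°, 273.407°.
Largest gap = 273.407° ⇒ minimal covering band is its complement: 360° − 273.407° = 86.593°.
Band runs from -16.676° eastward to +69.917°.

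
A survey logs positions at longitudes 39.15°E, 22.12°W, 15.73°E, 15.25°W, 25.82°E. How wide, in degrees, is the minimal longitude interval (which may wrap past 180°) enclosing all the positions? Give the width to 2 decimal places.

61.27°

Sort the longitudes: -22.12°, -15.25°, +15.73°, +25.82°, +39.15°.
Eastward gaps between consecutive values (wrapping around): 6.87°, 30.98°, 10.09°, 13.33°, 298.73°.
Largest gap = 298.73° ⇒ minimal covering band is its complement: 360° − 298.73° = 61.27°.
Band runs from -22.12° eastward to +39.15°.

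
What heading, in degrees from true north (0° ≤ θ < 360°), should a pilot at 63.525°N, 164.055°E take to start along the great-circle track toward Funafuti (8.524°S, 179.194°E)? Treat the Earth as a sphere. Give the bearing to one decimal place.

Δλ = 179.194 − 164.055 = 15.139°.
θ = atan2( sin Δλ · cos φ₂ , cos φ₁ · sin φ₂ − sin φ₁ · cos φ₂ · cos Δλ )
  = atan2(0.25828, -0.92060) = 164.328° → normalised to [0°, 360°): 164.328°.

164.3°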